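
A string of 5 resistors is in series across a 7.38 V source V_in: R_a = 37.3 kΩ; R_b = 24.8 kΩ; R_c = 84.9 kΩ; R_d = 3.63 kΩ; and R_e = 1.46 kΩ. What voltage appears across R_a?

Series total: ΣR = 37.3 + 24.8 + 84.9 + 3.63 + 1.46 = 152.1 kΩ.
Voltage divider: V = V_in · (37.30 / 152.1) = 7.38 × 0.2452 = 1.810 V.

V ≈ 1.81 V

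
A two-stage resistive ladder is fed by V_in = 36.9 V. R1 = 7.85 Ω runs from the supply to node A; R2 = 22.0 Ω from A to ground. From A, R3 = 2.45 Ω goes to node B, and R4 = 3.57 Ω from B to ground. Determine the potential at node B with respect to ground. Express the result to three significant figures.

V_B ≈ 8.22 V

Node A sees R2 in parallel with the series input of stage 2, R3 + R4 = 6.020 Ω.
Effective lower resistance at A: R2 ‖ 6.020 = 4.727 Ω.
V_A = 36.9 × 4.727/(7.85 + 4.727) = 13.87 V.
Then the unloaded second divider: V_B = V_A × R4/(R3+R4) = 13.87 × 0.5930 = 8.224 V.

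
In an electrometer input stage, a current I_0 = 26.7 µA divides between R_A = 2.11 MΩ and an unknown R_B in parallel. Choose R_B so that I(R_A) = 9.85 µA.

R_B ≈ 1.23 MΩ

The fraction through R_A equals R_B/(R_A+R_B).
9.85/26.7 = R_B/(R_A + R_B) → R_B = R_A · (0.3689)/(1 − 0.3689) = 2.11 × 0.5846 = 1.233 MΩ.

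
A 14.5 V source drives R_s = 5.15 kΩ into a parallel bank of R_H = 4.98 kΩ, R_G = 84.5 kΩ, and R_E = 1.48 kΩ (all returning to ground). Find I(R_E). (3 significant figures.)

I ≈ 1.76 mA

Parallel bank: R_p = 1/(1/4.98 + 1/84.5 + 1/1.48) = 1.126 kΩ.
V_A = 14.5 × 1.126/6.276 = 2.601 V.
I(R_E) = V_A / R_E = 2.601/1.48 = 1.757 mA.
(Equivalently: I_total = 2.310 mA, then current-divider fraction G_k/ΣG = 0.7606.)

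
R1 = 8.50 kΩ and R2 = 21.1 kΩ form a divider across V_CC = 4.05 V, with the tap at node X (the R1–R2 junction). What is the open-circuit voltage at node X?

V_th ≈ 2.89 V

With X open, the divider is unloaded: V_th = 4.05 × 21.1/29.60 = 2.887 V.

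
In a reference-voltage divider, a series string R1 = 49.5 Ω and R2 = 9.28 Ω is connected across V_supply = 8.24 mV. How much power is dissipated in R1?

P ≈ 0.973 µW

The common current is I = 8.24/58.78 = 0.1402 mA.
V(R1) = I·R = 6.939 mV; P = V·I = 6.939 × 0.1402 = 0.9727 µW.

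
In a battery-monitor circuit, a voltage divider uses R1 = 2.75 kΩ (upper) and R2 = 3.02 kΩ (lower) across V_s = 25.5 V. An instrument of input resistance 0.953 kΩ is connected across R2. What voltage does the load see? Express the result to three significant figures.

V_out ≈ 5.32 V

The load sits in parallel with R2, giving an effective lower resistance R2' = R2·R_L/(R2+R_L) = 0.7244 kΩ.
Then V_out = V_s · R2'/(R1 + R2') = 25.5 × 0.7244/3.474 = 5.317 V.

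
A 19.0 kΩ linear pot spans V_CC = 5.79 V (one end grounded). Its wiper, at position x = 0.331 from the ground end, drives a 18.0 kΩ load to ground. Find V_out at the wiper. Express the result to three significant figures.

Lower segment x·R_p = 6.289 kΩ; upper segment (1−x)·R_p = 12.71 kΩ.
(x·R_p) ‖ R_L = 4.661 kΩ.
V_out = 5.79 × 4.661/(12.71 + 4.661) = 1.553 V.

V_out ≈ 1.55 V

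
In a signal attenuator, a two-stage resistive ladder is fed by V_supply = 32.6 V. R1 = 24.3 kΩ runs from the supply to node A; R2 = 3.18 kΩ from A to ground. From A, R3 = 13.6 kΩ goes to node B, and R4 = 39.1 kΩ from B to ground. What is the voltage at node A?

V_A ≈ 3.58 V

The second stage (R3 + R4 = 52.70 kΩ) loads node A in parallel with R2.
R2 ‖ (R3+R4) = 2.999 kΩ.
So V_A = 32.6 × 0.1099 = 3.581 V.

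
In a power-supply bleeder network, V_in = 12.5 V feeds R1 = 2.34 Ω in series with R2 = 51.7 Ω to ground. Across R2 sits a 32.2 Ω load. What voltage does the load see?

V_out ≈ 11.2 V

First combine the lower leg with the load: R2 ‖ R_L = 19.84 Ω.
Voltage divider with the loaded lower leg: V_out = 12.5 × 19.84/(2.34 + 19.84) = 12.5 × 0.8945 = 11.18 V.
(Unloaded it would be 12.0 V; the load pulls it down.)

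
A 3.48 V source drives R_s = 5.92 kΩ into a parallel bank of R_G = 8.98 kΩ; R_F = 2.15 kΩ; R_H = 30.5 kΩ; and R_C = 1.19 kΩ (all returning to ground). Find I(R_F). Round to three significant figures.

Parallel bank: R_p = 1/(1/8.98 + 1/2.15 + 1/30.5 + 1/1.19) = 0.6898 kΩ.
Node voltage V_A = V_s · R_p/(R_s + R_p) = 3.48 × 0.1044 = 0.3632 V.
Branch current I = V_A/R_F = 0.3632/2.15 = 0.1689 mA.

I ≈ 0.169 mA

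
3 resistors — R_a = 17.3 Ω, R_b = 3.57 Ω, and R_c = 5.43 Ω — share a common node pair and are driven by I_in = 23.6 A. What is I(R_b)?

Conductances: ΣG = 1/17.3 + 1/3.57 + 1/5.43 = 0.5221 (1/Ω).
Current divider: I(R_b) = I_in · G_k/ΣG = 23.6 × (0.2801/0.5221) = 23.6 × 0.5365 = 12.66 A.

I ≈ 12.7 A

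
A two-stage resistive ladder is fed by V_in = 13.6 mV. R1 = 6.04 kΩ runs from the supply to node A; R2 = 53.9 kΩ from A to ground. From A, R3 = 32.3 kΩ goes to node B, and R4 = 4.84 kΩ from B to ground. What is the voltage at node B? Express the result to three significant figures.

V_B ≈ 1.39 mV

Looking into the second stage from A: R3 + R4 = 37.14 kΩ appears in parallel with R2.
R2 ‖ (R3+R4) = 21.99 kΩ.
V_A = 13.6 × 21.99/(6.04 + 21.99) = 10.67 mV.
Stage 2 is unloaded, so V_B = V_A · R4/(R3+R4) = 10.67 × 4.84/37.14 = 1.390 mV.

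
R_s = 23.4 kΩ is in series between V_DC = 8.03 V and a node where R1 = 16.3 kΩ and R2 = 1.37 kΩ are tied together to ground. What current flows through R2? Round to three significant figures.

I ≈ 0.300 mA

Combine the parallel branches: R_p = (1/16.3 + 1/1.37)⁻¹ = 1.264 kΩ.
V_A = 8.03 × 1.264/24.66 = 0.4115 V.
I(R2) = V_A / R2 = 0.4115/1.37 = 0.3003 mA.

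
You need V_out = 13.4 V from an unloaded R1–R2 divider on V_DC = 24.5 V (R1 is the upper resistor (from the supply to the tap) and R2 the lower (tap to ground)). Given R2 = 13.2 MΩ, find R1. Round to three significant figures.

V_out/V_DC = R2/(R1+R2) = 0.5469.
R1 = R2·(1/k − 1) = 13.2 × 0.8284 = 10.93 MΩ.

R1 ≈ 10.9 MΩ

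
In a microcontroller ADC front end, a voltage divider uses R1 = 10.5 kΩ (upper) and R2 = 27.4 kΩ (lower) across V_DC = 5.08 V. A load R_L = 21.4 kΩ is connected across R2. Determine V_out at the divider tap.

R2 ‖ R_L = (27.4 × 21.4)/(27.4 + 21.4) = 12.02 kΩ.
Now apply the divider: V_out = 5.08 × 0.5337 = 2.711 V.

V_out ≈ 2.71 V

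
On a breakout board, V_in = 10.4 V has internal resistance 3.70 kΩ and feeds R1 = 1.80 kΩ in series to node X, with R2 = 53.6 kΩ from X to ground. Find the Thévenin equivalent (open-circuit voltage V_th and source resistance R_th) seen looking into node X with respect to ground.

V_th ≈ 9.43 V, R_th ≈ 4.99 kΩ

R1' = 3.70 + 1.80 = 5.500 kΩ (source resistance + R1).
Open-circuit (no load on X): V_th = V_in · R2/(R1' + R2) = 10.4 × 53.6/(5.500 + 53.6) = 9.432 V.
Looking into X with the source shorted: R_th = R1'·R2/(R1'+R2) = 5.500 × 53.6/59.10 = 4.988 kΩ.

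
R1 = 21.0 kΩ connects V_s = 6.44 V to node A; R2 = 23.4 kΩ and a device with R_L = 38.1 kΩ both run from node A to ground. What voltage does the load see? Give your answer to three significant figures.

V_out ≈ 2.63 V

R2 ‖ R_L = (23.4 × 38.1)/(23.4 + 38.1) = 14.50 kΩ.
Now apply the divider: V_out = 6.44 × 0.4084 = 2.630 V.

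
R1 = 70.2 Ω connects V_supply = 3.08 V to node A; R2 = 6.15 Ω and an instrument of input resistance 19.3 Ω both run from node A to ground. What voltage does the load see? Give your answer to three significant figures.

V_out ≈ 0.192 V

The load sits in parallel with R2, giving an effective lower resistance R2' = R2·R_L/(R2+R_L) = 4.664 Ω.
Then V_out = V_supply · R2'/(R1 + R2') = 3.08 × 4.664/74.86 = 0.1919 V.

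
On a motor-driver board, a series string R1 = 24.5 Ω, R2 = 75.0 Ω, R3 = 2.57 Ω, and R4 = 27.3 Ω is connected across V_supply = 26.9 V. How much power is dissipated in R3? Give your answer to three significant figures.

P ≈ 0.111 W

Series current I = V_supply/ΣR = 26.9/129.4 = 0.2079 A.
V(R3) = I·R = 0.5344 V; P = V·I = 0.5344 × 0.2079 = 0.1111 W.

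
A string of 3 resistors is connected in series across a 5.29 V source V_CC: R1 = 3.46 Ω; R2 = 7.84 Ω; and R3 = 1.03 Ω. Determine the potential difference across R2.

V ≈ 3.36 V

Total series resistance ΣR = 3.46 + 7.84 + 1.03 = 12.33 Ω.
V = V_CC · R/ΣR = 5.29 × 0.6358 = 3.364 V.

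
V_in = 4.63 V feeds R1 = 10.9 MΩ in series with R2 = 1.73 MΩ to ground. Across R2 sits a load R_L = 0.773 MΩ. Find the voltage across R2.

R2 ‖ R_L = (1.73 × 0.773)/(1.73 + 0.773) = 0.5343 MΩ.
Then V_out = V_in · R2'/(R1 + R2') = 4.63 × 0.5343/11.43 = 0.2163 V.

V_out ≈ 0.216 V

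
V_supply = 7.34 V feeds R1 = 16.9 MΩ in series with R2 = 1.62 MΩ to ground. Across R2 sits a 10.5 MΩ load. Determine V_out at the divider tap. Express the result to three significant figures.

First combine the lower leg with the load: R2 ‖ R_L = 1.403 MΩ.
Then V_out = V_supply · R2'/(R1 + R2') = 7.34 × 1.403/18.30 = 0.5628 V.
(Unloaded it would be 0.642 V; the load pulls it down.)

V_out ≈ 0.563 V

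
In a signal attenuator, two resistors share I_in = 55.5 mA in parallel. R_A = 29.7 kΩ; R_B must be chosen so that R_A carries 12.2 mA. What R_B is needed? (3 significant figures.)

The fraction through R_A equals R_B/(R_A+R_B).
With f = 0.2198, R_B = R_A · f/(1−f) = 29.7 × 0.2818 = 8.368 kΩ.

R_B ≈ 8.37 kΩ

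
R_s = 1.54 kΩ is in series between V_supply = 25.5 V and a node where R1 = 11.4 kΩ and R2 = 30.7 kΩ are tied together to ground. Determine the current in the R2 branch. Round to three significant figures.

Equivalent of the parallel group: R_p = 8.313 kΩ.
Node voltage V_A = V_supply · R_p/(R_s + R_p) = 25.5 × 0.8437 = 21.51 V.
I(R2) = V_A / R2 = 21.51/30.7 = 0.7008 mA.

I ≈ 0.701 mA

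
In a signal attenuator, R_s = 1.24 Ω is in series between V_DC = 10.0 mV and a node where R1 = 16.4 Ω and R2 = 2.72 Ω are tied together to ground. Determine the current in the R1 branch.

Equivalent of the parallel group: R_p = 2.333 Ω.
Node voltage V_A = V_DC · R_p/(R_s + R_p) = 10.0 × 0.6530 = 6.530 mV.
Branch current I = V_A/R1 = 6.530/16.4 = 0.3981 mA.
(Check via current divider: I_total = 2.799 mA; share G_k/ΣG = 0.1423 → same result.)

I ≈ 0.398 mA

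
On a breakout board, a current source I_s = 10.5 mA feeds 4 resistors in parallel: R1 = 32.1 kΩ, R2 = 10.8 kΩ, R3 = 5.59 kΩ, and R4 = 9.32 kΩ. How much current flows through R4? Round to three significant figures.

I ≈ 2.75 mA

ΣG = 1/32.1 + 1/10.8 + 1/5.59 + 1/9.32 = 0.4099.
R4 takes the fraction G_k/ΣG = 0.1073/0.4099 = 0.2617, so I = 10.5 × 0.2617 = 2.748 mA.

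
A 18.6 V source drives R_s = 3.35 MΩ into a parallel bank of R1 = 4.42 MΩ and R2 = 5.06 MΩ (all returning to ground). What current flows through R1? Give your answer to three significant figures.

I ≈ 1.74 µA

Parallel bank: R_p = 1/(1/4.42 + 1/5.06) = 2.359 MΩ.
V_A = 18.6 × 2.359/5.709 = 7.686 V.
I(R1) = V_A / R1 = 7.686/4.42 = 1.739 µA.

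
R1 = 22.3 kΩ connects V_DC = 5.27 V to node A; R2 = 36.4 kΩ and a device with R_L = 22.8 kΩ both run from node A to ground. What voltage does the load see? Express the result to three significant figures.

V_out ≈ 2.03 V

First combine the lower leg with the load: R2 ‖ R_L = 14.02 kΩ.
Then V_out = V_DC · R2'/(R1 + R2') = 5.27 × 14.02/36.32 = 2.034 V.
(Unloaded it would be 3.27 V; the load pulls it down.)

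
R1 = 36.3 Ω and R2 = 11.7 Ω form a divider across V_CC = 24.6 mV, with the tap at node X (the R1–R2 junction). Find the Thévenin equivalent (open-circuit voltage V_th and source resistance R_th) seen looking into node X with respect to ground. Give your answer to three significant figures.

With X open, the divider is unloaded: V_th = 24.6 × 11.7/48.00 = 5.996 mV.
With V_CC suppressed (replaced by a short), R_th = R1 ‖ R2 = (36.30 × 11.7)/(36.30 + 11.7) = 8.848 Ω.

V_th ≈ 6.00 mV, R_th ≈ 8.85 Ω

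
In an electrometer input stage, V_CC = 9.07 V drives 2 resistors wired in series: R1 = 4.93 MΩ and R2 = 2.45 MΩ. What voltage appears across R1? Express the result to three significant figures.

V ≈ 6.06 V

Total series resistance ΣR = 4.93 + 2.45 = 7.380 MΩ.
V = V_CC · R/ΣR = 9.07 × 0.6680 = 6.059 V.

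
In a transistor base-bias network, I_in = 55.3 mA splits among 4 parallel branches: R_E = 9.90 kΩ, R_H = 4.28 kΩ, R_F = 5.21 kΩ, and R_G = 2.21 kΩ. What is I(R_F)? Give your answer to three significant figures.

I ≈ 10.8 mA

ΣG = 1/9.90 + 1/4.28 + 1/5.21 + 1/2.21 = 0.9791.
Current divider: I(R_F) = I_in · G_k/ΣG = 55.3 × (0.1919/0.9791) = 55.3 × 0.1960 = 10.84 mA.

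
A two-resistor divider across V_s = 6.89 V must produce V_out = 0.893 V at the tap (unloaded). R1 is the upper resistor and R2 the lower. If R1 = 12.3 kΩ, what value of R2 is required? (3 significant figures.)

R2 ≈ 1.83 kΩ

V_out/V_s = R2/(R1+R2) = 0.1296.
R2 = R1 · 0.1296/(1 − 0.1296) = 1.832 kΩ.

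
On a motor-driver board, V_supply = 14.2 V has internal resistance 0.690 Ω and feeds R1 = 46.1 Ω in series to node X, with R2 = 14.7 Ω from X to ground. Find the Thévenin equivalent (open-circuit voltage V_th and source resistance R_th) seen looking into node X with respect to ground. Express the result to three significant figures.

V_th ≈ 3.39 V, R_th ≈ 11.2 Ω

R1' = 0.690 + 46.1 = 46.79 Ω (source resistance + R1).
Open-circuit (no load on X): V_th = V_supply · R2/(R1' + R2) = 14.2 × 14.7/(46.79 + 14.7) = 3.395 V.
With V_supply suppressed (replaced by a short), R_th = R1' ‖ R2 = (46.79 × 14.7)/(46.79 + 14.7) = 11.19 Ω.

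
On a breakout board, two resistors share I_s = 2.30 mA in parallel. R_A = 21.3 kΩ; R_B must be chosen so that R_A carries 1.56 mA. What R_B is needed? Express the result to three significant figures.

The fraction through R_A equals R_B/(R_A+R_B).
1.56/2.30 = R_B/(R_A + R_B) → R_B = R_A · (0.6783)/(1 − 0.6783) = 21.3 × 2.108 = 44.90 kΩ.

R_B ≈ 44.9 kΩ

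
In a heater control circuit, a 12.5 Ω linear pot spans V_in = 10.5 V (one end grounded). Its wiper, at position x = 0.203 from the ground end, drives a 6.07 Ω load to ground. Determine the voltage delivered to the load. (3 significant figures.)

The pot divides into 9.962 Ω above the wiper and 2.538 Ω below.
R_L loads the lower segment: effective lower R = 1.789 Ω.
V_out = 10.5 × 1.789/(9.962 + 1.789) = 1.599 V.

V_out ≈ 1.60 V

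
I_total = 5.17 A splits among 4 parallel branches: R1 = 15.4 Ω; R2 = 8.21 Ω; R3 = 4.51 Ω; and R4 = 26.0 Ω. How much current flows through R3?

I ≈ 2.56 A

Total conductance ΣG = 1/15.4 + 1/8.21 + 1/4.51 + 1/26.0 = 0.4469 (units of 1/Ω).
R3 takes the fraction G_k/ΣG = 0.2217/0.4469 = 0.4961, so I = 5.17 × 0.4961 = 2.565 A.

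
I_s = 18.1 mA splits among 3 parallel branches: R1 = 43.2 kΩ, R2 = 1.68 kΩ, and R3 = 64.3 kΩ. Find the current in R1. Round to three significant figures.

Conductances: ΣG = 1/43.2 + 1/1.68 + 1/64.3 = 0.6339 (1/kΩ).
Current divider: I(R1) = I_s · G_k/ΣG = 18.1 × (0.02315/0.6339) = 18.1 × 0.03651 = 0.6609 mA.

I ≈ 0.661 mA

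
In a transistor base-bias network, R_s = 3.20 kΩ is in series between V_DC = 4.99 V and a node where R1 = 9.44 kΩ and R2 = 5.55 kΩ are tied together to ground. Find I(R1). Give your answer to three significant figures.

Equivalent of the parallel group: R_p = 3.495 kΩ.
Node voltage V_A = V_DC · R_p/(R_s + R_p) = 4.99 × 0.5220 = 2.605 V.
Branch current I = V_A/R1 = 2.605/9.44 = 0.2760 mA.

I ≈ 0.276 mA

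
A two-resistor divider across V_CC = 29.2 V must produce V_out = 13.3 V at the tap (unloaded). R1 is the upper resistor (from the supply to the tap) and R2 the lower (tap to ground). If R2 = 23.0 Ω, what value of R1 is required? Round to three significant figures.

The divider ratio is R2/(R1+R2) = 13.3/29.2 = 0.4555.
So R1 = R2 · (V_CC/V_out − 1) = 23.0 × (29.2/13.3 − 1) = 23.0 × 1.195 = 27.50 Ω.

R1 ≈ 27.5 Ω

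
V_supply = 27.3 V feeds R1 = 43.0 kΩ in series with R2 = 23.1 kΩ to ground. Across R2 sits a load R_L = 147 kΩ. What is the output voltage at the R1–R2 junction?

First combine the lower leg with the load: R2 ‖ R_L = 19.96 kΩ.
Then V_out = V_supply · R2'/(R1 + R2') = 27.3 × 19.96/62.96 = 8.656 V.

V_out ≈ 8.66 V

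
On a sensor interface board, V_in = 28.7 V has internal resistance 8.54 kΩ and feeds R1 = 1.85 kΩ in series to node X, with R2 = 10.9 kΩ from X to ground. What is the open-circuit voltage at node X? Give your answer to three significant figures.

V_th ≈ 14.7 V

R1' = 8.54 + 1.85 = 10.39 kΩ (source resistance + R1).
Open-circuit (no load on X): V_th = V_in · R2/(R1' + R2) = 28.7 × 10.9/(10.39 + 10.9) = 14.69 V.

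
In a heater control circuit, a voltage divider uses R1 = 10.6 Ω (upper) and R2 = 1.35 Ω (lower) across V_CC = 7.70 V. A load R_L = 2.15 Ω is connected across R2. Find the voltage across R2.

V_out ≈ 0.559 V

R2 ‖ R_L = (1.35 × 2.15)/(1.35 + 2.15) = 0.8293 Ω.
Then V_out = V_CC · R2'/(R1 + R2') = 7.70 × 0.8293/11.43 = 0.5587 V.
(Unloaded it would be 0.870 V; the load pulls it down.)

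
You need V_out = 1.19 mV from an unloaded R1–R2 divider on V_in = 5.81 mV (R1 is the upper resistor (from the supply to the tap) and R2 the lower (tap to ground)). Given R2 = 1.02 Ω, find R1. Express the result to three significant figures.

The divider ratio is R2/(R1+R2) = 1.19/5.81 = 0.2048.
Rearranging, R1 = R2·(1−k)/k = 1.02 × 3.882 = 3.960 Ω.

R1 ≈ 3.96 Ω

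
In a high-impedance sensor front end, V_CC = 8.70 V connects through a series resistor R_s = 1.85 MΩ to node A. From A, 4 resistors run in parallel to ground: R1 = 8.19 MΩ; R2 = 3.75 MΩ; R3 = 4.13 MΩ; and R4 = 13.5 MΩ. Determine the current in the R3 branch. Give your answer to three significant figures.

I ≈ 0.914 µA

Combine the parallel branches: R_p = (1/8.19 + 1/3.75 + 1/4.13 + 1/13.5)⁻¹ = 1.418 MΩ.
V_A by voltage divider: V_A = 8.70 × 1.418/(1.85 + 1.418) = 3.776 V.
Branch current I = V_A/R3 = 3.776/4.13 = 0.9142 µA.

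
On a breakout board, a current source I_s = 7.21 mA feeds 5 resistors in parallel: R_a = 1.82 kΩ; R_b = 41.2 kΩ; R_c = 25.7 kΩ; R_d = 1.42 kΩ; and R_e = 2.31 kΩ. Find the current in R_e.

I ≈ 1.78 mA

Total conductance ΣG = 1/1.82 + 1/41.2 + 1/25.7 + 1/1.42 + 1/2.31 = 1.750 (units of 1/kΩ).
R_e takes the fraction G_k/ΣG = 0.4329/1.750 = 0.2474, so I = 7.21 × 0.2474 = 1.784 mA.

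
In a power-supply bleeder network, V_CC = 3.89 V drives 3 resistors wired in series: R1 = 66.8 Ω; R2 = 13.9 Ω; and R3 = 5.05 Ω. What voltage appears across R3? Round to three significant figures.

V ≈ 0.229 V

Total series resistance ΣR = 66.8 + 13.9 + 5.05 = 85.75 Ω.
Voltage divider: V = V_CC · (5.050 / 85.75) = 3.89 × 0.05889 = 0.2291 V.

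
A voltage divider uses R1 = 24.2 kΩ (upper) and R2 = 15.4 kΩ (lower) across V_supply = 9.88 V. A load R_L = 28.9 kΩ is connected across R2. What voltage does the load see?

V_out ≈ 2.90 V

The load sits in parallel with R2, giving an effective lower resistance R2' = R2·R_L/(R2+R_L) = 10.05 kΩ.
Then V_out = V_supply · R2'/(R1 + R2') = 9.88 × 10.05/34.25 = 2.898 V.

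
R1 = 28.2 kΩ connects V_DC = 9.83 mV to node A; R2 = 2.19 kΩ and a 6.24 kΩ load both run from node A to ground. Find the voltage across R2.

The load sits in parallel with R2, giving an effective lower resistance R2' = R2·R_L/(R2+R_L) = 1.621 kΩ.
Then V_out = V_DC · R2'/(R1 + R2') = 9.83 × 1.621/29.82 = 0.5344 mV.

V_out ≈ 0.534 mV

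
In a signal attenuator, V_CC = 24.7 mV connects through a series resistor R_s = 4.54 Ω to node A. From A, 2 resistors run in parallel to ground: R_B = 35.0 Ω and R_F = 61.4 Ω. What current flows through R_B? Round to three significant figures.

I ≈ 0.586 mA

Combine the parallel branches: R_p = (1/35.0 + 1/61.4)⁻¹ = 22.29 Ω.
V_A = 24.7 × 22.29/26.83 = 20.52 mV.
I(R_B) = V_A / R_B = 20.52/35.0 = 0.5863 mA.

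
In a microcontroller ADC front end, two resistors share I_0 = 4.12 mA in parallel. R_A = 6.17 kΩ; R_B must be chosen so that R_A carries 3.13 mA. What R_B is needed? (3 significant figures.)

R_B ≈ 19.5 kΩ

In a two-way split, I_A/I_0 = R_B/(R_A + R_B).
3.13/4.12 = R_B/(R_A + R_B) → R_B = R_A · (0.7597)/(1 − 0.7597) = 6.17 × 3.162 = 19.51 kΩ.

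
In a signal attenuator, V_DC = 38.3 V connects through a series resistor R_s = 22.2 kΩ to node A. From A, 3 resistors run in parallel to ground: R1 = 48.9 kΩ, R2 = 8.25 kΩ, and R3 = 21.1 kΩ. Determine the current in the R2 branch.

I ≈ 0.893 mA

Combine the parallel branches: R_p = (1/48.9 + 1/8.25 + 1/21.1)⁻¹ = 5.289 kΩ.
Node voltage V_A = V_DC · R_p/(R_s + R_p) = 38.3 × 0.1924 = 7.370 V.
I(R2) = V_A / R2 = 7.370/8.25 = 0.8933 mA.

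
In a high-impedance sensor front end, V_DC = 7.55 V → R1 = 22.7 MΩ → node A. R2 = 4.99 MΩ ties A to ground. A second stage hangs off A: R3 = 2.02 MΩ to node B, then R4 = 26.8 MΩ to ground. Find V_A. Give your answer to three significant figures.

Looking into the second stage from A: R3 + R4 = 28.82 MΩ appears in parallel with R2.
R2 ‖ (R3+R4) = 4.254 MΩ.
V_A = 7.55 × 4.254/(22.7 + 4.254) = 1.191 V.

V_A ≈ 1.19 V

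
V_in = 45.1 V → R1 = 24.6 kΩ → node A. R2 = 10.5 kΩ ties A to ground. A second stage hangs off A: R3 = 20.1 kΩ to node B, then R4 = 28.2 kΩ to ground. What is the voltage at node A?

V_A ≈ 11.7 V

Node A sees R2 in parallel with the series input of stage 2, R3 + R4 = 48.30 kΩ.
R2 ‖ (R3+R4) = 8.625 kΩ.
So V_A = 45.1 × 0.2596 = 11.71 V.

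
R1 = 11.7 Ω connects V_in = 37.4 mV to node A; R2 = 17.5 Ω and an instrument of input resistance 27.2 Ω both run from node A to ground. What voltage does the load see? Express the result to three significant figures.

First combine the lower leg with the load: R2 ‖ R_L = 10.65 Ω.
Now apply the divider: V_out = 37.4 × 0.4765 = 17.82 mV.

V_out ≈ 17.8 mV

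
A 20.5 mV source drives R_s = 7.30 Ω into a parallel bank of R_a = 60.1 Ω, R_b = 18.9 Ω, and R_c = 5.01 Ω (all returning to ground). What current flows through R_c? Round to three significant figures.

Parallel bank: R_p = 1/(1/60.1 + 1/18.9 + 1/5.01) = 3.715 Ω.
Node voltage V_A = V_in · R_p/(R_s + R_p) = 20.5 × 0.3373 = 6.914 mV.
I(R_c) = V_A / R_c = 6.914/5.01 = 1.380 mA.
(Check via current divider: I_total = 1.861 mA; share G_k/ΣG = 0.7416 → same result.)

I ≈ 1.38 mA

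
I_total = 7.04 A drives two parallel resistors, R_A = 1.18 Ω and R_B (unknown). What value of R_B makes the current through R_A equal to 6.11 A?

R_B ≈ 7.75 Ω

In a two-way split, I_A/I_total = R_B/(R_A + R_B).
6.11/7.04 = R_B/(R_A + R_B) → R_B = R_A · (0.8679)/(1 − 0.8679) = 1.18 × 6.570 = 7.752 Ω.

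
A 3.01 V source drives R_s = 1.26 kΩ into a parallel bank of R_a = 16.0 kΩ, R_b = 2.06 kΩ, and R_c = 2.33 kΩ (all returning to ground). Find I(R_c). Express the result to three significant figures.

I ≈ 0.579 mA

Parallel bank: R_p = 1/(1/16.0 + 1/2.06 + 1/2.33) = 1.023 kΩ.
V_A = 3.01 × 1.023/2.283 = 1.349 V.
I(R_c) = V_A / R_c = 1.349/2.33 = 0.5790 mA.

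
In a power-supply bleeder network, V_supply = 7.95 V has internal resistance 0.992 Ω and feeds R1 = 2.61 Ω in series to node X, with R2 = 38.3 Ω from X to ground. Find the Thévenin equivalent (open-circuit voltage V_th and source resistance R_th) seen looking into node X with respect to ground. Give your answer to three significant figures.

R1' = 0.992 + 2.61 = 3.602 Ω (source resistance + R1).
V_th is the unloaded tap voltage: V_supply · R2/(R1'+R2) = 7.95 × 0.9140 = 7.267 V.
Zeroing V_supply shorts the top of R1' to ground, so R_th = R1' ‖ R2 = 3.292 Ω.

V_th ≈ 7.27 V, R_th ≈ 3.29 Ω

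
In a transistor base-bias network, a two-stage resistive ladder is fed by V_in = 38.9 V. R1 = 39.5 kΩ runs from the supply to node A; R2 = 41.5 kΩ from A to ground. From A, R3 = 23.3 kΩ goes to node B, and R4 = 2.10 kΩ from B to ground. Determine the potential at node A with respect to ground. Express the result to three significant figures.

V_A ≈ 11.1 V

Looking into the second stage from A: R3 + R4 = 25.40 kΩ appears in parallel with R2.
Effective lower resistance at A: R2 ‖ 25.40 = 15.76 kΩ.
First divider: V_A = V_in · 15.76/(39.5 + 15.76) = 11.09 V.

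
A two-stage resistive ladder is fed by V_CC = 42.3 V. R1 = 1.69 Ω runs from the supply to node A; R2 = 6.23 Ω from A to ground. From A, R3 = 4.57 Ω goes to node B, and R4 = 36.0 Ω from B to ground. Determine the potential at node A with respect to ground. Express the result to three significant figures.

Node A sees R2 in parallel with the series input of stage 2, R3 + R4 = 40.57 Ω.
Effective lower resistance at A: R2 ‖ 40.57 = 5.401 Ω.
V_A = 42.3 × 5.401/(1.69 + 5.401) = 32.22 V.

V_A ≈ 32.2 V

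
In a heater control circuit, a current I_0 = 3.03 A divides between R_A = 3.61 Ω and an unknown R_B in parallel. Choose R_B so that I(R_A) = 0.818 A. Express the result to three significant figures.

R_B ≈ 1.33 Ω

Two-branch current divider: I_A = I_0 · R_B/(R_A + R_B).
With f = 0.2700, R_B = R_A · f/(1−f) = 3.61 × 0.3698 = 1.335 Ω.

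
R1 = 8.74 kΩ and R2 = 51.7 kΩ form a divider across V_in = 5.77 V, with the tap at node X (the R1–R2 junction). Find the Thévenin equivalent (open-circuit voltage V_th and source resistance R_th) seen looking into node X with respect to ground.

V_th is the unloaded tap voltage: V_in · R2/(R1+R2) = 5.77 × 0.8554 = 4.936 V.
Zeroing V_in shorts the top of R1 to ground, so R_th = R1 ‖ R2 = 7.476 kΩ.

V_th ≈ 4.94 V, R_th ≈ 7.48 kΩ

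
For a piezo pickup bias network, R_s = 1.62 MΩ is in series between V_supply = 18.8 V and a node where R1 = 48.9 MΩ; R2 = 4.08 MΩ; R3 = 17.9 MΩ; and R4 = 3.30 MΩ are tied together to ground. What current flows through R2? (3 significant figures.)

I ≈ 2.29 µA

Parallel bank: R_p = 1/(1/48.9 + 1/4.08 + 1/17.9 + 1/3.30) = 1.601 MΩ.
Node voltage V_A = V_supply · R_p/(R_s + R_p) = 18.8 × 0.4971 = 9.346 V.
I(R2) = V_A / R2 = 9.346/4.08 = 2.291 µA.
(Check via current divider: I_total = 5.836 µA; share G_k/ΣG = 0.3925 → same result.)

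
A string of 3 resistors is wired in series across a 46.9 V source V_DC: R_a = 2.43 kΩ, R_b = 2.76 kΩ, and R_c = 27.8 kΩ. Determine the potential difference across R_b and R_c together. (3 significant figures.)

Total series resistance ΣR = 2.43 + 2.76 + 27.8 = 32.99 kΩ.
R_{R_b..R_c} = 2.76 + 27.8 = 30.56 kΩ.
Voltage divider: V = V_DC · (30.56 / 32.99) = 46.9 × 0.9263 = 43.45 V.

V ≈ 43.4 V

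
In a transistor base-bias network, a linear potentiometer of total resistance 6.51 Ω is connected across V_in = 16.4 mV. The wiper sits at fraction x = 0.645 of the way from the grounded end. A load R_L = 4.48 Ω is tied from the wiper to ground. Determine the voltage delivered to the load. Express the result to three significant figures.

Lower segment x·R_p = 4.199 Ω; upper segment (1−x)·R_p = 2.311 Ω.
(x·R_p) ‖ R_L = 2.167 Ω.
V_out = 16.4 × 2.167/(2.311 + 2.167) = 7.937 mV.

V_out ≈ 7.94 mV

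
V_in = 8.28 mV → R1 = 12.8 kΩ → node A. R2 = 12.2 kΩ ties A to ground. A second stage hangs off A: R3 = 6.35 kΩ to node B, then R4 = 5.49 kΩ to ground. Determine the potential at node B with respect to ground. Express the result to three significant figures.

V_B ≈ 1.23 mV

Node A sees R2 in parallel with the series input of stage 2, R3 + R4 = 11.84 kΩ.
Effective lower resistance at A: R2 ‖ 11.84 = 6.009 kΩ.
First divider: V_A = V_in · 6.009/(12.8 + 6.009) = 2.645 mV.
V_B = V_A × 0.4637 = 1.227 mV.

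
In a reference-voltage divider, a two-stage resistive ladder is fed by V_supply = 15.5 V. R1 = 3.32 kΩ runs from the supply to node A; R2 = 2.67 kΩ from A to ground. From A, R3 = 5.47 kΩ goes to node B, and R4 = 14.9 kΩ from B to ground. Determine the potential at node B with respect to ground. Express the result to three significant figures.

V_B ≈ 4.71 V

The second stage (R3 + R4 = 20.37 kΩ) loads node A in parallel with R2.
R2 ‖ (R3+R4) = 2.361 kΩ.
First divider: V_A = V_supply · 2.361/(3.32 + 2.361) = 6.441 V.
Stage 2 is unloaded, so V_B = V_A · R4/(R3+R4) = 6.441 × 14.9/20.37 = 4.711 V.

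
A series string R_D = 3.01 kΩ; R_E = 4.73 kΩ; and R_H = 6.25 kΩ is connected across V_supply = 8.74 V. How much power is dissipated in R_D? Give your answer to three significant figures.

Series current I = V_supply/ΣR = 8.74/13.99 = 0.6247 mA.
P = I²R = 0.3903 × 3.01 = 1.175 mW.

P ≈ 1.17 mW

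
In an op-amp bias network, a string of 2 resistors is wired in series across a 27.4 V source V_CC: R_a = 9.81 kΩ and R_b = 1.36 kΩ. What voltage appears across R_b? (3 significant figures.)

V ≈ 3.34 V

Total series resistance ΣR = 9.81 + 1.36 = 11.17 kΩ.
V = V_CC · R/ΣR = 27.4 × 0.1218 = 3.336 V.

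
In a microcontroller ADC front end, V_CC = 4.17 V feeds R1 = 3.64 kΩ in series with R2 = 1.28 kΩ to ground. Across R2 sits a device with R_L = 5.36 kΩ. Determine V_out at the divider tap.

The load sits in parallel with R2, giving an effective lower resistance R2' = R2·R_L/(R2+R_L) = 1.033 kΩ.
Then V_out = V_CC · R2'/(R1 + R2') = 4.17 × 1.033/4.673 = 0.9220 V.

V_out ≈ 0.922 V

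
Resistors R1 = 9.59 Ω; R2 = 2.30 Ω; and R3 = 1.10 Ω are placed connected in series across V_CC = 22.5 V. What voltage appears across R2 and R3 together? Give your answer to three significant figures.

V ≈ 5.89 V

Total series resistance ΣR = 9.59 + 2.30 + 1.10 = 12.99 Ω.
R_{R2..R3} = 2.30 + 1.10 = 3.400 Ω.
Voltage divider: V = V_CC · (3.400 / 12.99) = 22.5 × 0.2617 = 5.889 V.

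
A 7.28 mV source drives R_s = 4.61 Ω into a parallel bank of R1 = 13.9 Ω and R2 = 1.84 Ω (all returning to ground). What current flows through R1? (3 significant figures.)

I ≈ 0.136 mA

Equivalent of the parallel group: R_p = 1.625 Ω.
Node voltage V_A = V_s · R_p/(R_s + R_p) = 7.28 × 0.2606 = 1.897 mV.
I(R1) = V_A / R1 = 1.897/13.9 = 0.1365 mA.
(Equivalently: I_total = 1.168 mA, then current-divider fraction G_k/ΣG = 0.1169.)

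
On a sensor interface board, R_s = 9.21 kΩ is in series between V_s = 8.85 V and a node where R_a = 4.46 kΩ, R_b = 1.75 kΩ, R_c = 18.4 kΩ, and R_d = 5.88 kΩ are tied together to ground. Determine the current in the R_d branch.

Equivalent of the parallel group: R_p = 0.9803 kΩ.
Node voltage V_A = V_s · R_p/(R_s + R_p) = 8.85 × 0.09620 = 0.8514 V.
Branch current I = V_A/R_d = 0.8514/5.88 = 0.1448 mA.
(Check via current divider: I_total = 0.8685 mA; share G_k/ΣG = 0.1667 → same result.)

I ≈ 0.145 mA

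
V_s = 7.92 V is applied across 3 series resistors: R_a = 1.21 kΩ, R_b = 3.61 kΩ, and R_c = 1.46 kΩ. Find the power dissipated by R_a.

The common current is I = 7.92/6.280 = 1.261 mA.
P(R_a) = I²·R_a = (1.261)² × 1.21 = 1.924 mW.

P ≈ 1.92 mW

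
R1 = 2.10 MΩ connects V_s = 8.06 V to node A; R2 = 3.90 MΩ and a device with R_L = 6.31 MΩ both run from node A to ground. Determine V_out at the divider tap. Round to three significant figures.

First combine the lower leg with the load: R2 ‖ R_L = 2.410 MΩ.
Then V_out = V_s · R2'/(R1 + R2') = 8.06 × 2.410/4.510 = 4.307 V.
(Unloaded it would be 5.24 V; the load pulls it down.)

V_out ≈ 4.31 V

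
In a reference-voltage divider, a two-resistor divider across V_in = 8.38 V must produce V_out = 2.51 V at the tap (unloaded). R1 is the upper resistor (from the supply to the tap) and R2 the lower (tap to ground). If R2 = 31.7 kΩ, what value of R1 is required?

V_out/V_in = R2/(R1+R2) = 0.2995.
Rearranging, R1 = R2·(1−k)/k = 31.7 × 2.339 = 74.14 kΩ.

R1 ≈ 74.1 kΩ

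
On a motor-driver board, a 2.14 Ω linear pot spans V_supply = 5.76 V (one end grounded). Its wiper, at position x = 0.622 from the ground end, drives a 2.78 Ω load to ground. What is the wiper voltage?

Lower segment x·R_p = 1.331 Ω; upper segment (1−x)·R_p = 0.8089 Ω.
Lower segment in parallel with the load: 1.331 ‖ 2.78 = 0.9001 Ω.
Loaded-divider output: V_out = 5.76 × 0.5267 = 3.034 V.

V_out ≈ 3.03 V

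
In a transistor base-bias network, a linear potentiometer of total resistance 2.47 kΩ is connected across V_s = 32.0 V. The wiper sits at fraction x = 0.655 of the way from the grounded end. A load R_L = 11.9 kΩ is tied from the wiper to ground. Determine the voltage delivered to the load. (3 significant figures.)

Lower segment x·R_p = 1.618 kΩ; upper segment (1−x)·R_p = 0.8521 kΩ.
R_L loads the lower segment: effective lower R = 1.424 kΩ.
V_out = 32.0 × 1.424/(0.8521 + 1.424) = 20.02 V.
(Unloaded: V_out = x·V_s = 21.0 V.)

V_out ≈ 20.0 V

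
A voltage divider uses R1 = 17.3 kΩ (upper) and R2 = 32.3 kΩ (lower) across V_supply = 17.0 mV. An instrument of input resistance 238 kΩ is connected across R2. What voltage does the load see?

V_out ≈ 10.6 mV

First combine the lower leg with the load: R2 ‖ R_L = 28.44 kΩ.
Voltage divider with the loaded lower leg: V_out = 17.0 × 28.44/(17.3 + 28.44) = 17.0 × 0.6218 = 10.57 mV.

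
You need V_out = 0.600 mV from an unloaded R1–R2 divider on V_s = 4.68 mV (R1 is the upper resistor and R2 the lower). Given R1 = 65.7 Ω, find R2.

R2 ≈ 9.66 Ω

Required fraction k = V_out/V_s = 0.1282.
Rearranging, R2 = R1·k/(1−k) = 65.7 × 0.1471 = 9.662 Ω.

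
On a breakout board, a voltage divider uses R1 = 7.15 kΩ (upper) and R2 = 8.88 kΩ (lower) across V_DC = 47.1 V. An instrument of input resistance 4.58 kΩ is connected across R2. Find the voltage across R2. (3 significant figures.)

V_out ≈ 14.0 V

The load sits in parallel with R2, giving an effective lower resistance R2' = R2·R_L/(R2+R_L) = 3.022 kΩ.
Now apply the divider: V_out = 47.1 × 0.2971 = 13.99 V.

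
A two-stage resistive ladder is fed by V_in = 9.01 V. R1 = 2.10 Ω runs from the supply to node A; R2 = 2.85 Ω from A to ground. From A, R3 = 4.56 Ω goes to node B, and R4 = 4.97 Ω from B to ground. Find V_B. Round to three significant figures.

V_B ≈ 2.40 V

Looking into the second stage from A: R3 + R4 = 9.530 Ω appears in parallel with R2.
R2 ‖ (R3+R4) = 2.194 Ω.
V_A = 9.01 × 2.194/(2.10 + 2.194) = 4.604 V.
Stage 2 is unloaded, so V_B = V_A · R4/(R3+R4) = 4.604 × 4.97/9.530 = 2.401 V.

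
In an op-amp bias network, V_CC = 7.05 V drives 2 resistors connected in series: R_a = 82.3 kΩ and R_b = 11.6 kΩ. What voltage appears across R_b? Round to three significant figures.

V ≈ 0.871 V

Series total: ΣR = 82.3 + 11.6 = 93.90 kΩ.
V = V_CC · R/ΣR = 7.05 × 0.1235 = 0.8709 V.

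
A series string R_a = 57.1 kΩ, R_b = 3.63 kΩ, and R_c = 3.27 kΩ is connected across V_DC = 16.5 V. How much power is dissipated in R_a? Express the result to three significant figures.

P ≈ 3.80 mW

The common current is I = 16.5/64.00 = 0.2578 mA.
P = I²R = 0.06647 × 57.1 = 3.795 mW.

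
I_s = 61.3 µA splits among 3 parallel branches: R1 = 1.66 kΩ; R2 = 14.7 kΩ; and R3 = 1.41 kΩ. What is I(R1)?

Conductances: ΣG = 1/1.66 + 1/14.7 + 1/1.41 = 1.380 (1/kΩ).
By the current-divider rule, I = I_s · G_k/ΣG = 61.3 × 0.4366 = 26.77 µA.

I ≈ 26.8 µA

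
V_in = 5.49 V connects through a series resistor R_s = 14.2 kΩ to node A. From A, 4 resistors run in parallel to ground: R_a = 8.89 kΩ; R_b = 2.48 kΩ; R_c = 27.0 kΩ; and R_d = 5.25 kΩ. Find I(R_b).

Parallel bank: R_p = 1/(1/8.89 + 1/2.48 + 1/27.0 + 1/5.25) = 1.345 kΩ.
V_A = 5.49 × 1.345/15.55 = 0.4752 V.
I(R_b) = V_A / R_b = 0.4752/2.48 = 0.1916 mA.
(Equivalently: I_total = 0.3532 mA, then current-divider fraction G_k/ΣG = 0.5425.)

I ≈ 0.192 mA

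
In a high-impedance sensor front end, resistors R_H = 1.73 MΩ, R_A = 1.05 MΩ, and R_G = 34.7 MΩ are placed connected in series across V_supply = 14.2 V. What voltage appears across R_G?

V ≈ 13.1 V

Series total: ΣR = 1.73 + 1.05 + 34.7 = 37.48 MΩ.
By the voltage-divider rule, V = 14.2 × 34.70/37.48 = 13.15 V.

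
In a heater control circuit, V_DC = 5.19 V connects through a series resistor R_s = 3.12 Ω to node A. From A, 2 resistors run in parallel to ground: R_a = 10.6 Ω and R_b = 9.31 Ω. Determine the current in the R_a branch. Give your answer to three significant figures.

I ≈ 0.300 A

Combine the parallel branches: R_p = (1/10.6 + 1/9.31)⁻¹ = 4.957 Ω.
Node voltage V_A = V_DC · R_p/(R_s + R_p) = 5.19 × 0.6137 = 3.185 V.
Branch current I = V_A/R_a = 3.185/10.6 = 0.3005 A.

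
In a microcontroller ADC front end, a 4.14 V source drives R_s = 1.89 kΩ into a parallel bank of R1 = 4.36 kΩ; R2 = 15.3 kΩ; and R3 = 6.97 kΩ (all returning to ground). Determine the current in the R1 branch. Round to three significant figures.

I ≈ 0.519 mA

Equivalent of the parallel group: R_p = 2.282 kΩ.
Node voltage V_A = V_DC · R_p/(R_s + R_p) = 4.14 × 0.5470 = 2.265 V.
Branch current I = V_A/R1 = 2.265/4.36 = 0.5194 mA.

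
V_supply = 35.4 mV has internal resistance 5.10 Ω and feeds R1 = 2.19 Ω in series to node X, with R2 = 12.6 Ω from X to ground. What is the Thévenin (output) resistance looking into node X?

R_th ≈ 4.62 Ω

R1' = 5.10 + 2.19 = 7.290 Ω (source resistance + R1).
Zeroing V_supply shorts the top of R1' to ground, so R_th = R1' ‖ R2 = 4.618 Ω.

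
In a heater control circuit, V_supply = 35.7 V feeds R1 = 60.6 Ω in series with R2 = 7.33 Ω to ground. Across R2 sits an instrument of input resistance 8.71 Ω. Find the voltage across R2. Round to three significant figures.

V_out ≈ 2.20 V

First combine the lower leg with the load: R2 ‖ R_L = 3.980 Ω.
Now apply the divider: V_out = 35.7 × 0.06163 = 2.200 V.
(Unloaded it would be 3.85 V; the load pulls it down.)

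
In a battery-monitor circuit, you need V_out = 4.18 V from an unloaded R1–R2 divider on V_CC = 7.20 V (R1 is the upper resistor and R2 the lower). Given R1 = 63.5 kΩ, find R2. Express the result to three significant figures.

R2 ≈ 87.9 kΩ

V_out/V_CC = R2/(R1+R2) = 0.5806.
R2 = R1 · 0.5806/(1 − 0.5806) = 87.89 kΩ.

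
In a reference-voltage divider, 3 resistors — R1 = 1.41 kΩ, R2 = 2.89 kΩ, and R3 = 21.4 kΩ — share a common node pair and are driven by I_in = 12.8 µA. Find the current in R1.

I ≈ 8.24 µA

Total conductance ΣG = 1/1.41 + 1/2.89 + 1/21.4 = 1.102 (units of 1/kΩ).
By the current-divider rule, I = I_in · G_k/ΣG = 12.8 × 0.6436 = 8.238 µA.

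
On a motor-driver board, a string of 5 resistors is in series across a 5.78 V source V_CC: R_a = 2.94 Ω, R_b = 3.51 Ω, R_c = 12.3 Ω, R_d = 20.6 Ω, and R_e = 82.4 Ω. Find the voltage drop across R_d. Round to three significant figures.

V ≈ 0.978 V

Total series resistance ΣR = 2.94 + 3.51 + 12.3 + 20.6 + 82.4 = 121.8 Ω.
By the voltage-divider rule, V = 5.78 × 20.60/121.8 = 0.9780 V.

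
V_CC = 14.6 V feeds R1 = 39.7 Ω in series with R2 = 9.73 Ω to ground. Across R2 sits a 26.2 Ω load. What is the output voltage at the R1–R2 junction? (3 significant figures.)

First combine the lower leg with the load: R2 ‖ R_L = 7.095 Ω.
Now apply the divider: V_out = 14.6 × 0.1516 = 2.214 V.
(Unloaded it would be 2.87 V; the load pulls it down.)

V_out ≈ 2.21 V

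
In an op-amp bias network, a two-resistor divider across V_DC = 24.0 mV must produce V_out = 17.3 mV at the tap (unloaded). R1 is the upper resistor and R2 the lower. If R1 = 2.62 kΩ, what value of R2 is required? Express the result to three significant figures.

R2 ≈ 6.77 kΩ

The divider ratio is R2/(R1+R2) = 17.3/24.0 = 0.7208.
Rearranging, R2 = R1·k/(1−k) = 2.62 × 2.582 = 6.765 kΩ.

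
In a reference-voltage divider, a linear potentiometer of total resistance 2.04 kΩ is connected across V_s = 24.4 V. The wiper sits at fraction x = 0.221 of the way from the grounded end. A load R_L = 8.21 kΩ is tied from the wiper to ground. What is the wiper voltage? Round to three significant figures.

Lower segment x·R_p = 0.4508 kΩ; upper segment (1−x)·R_p = 1.589 kΩ.
R_L loads the lower segment: effective lower R = 0.4274 kΩ.
Then V_out = V_s · 0.4274/(1.589 + 0.4274) = 5.171 V.
(Unloaded: V_out = x·V_s = 5.39 V.)

V_out ≈ 5.17 V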